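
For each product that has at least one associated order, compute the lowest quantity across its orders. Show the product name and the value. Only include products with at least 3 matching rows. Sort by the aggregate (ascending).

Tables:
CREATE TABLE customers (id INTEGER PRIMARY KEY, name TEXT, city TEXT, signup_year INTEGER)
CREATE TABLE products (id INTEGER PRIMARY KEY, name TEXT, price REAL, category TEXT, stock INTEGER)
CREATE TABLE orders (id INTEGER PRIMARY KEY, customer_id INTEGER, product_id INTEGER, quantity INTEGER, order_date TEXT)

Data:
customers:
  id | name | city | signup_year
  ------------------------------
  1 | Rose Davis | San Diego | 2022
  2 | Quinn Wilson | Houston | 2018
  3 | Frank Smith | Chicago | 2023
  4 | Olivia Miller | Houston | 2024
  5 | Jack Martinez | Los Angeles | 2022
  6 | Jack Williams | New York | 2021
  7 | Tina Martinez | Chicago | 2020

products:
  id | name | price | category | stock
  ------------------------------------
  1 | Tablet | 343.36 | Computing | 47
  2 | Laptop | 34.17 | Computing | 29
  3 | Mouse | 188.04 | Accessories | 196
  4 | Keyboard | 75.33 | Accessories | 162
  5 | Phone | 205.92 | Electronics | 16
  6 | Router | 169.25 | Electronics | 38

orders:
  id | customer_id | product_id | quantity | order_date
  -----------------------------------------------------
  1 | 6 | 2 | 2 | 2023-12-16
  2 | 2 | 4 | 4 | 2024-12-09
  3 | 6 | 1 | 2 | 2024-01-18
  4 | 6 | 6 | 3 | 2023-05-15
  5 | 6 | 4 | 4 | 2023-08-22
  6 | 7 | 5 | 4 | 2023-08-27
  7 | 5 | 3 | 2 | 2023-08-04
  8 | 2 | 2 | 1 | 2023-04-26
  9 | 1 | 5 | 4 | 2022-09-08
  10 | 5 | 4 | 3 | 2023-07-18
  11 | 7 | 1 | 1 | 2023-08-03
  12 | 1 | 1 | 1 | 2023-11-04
SELECT p.name, MIN(c.quantity) AS min_quantity FROM orders c JOIN products p ON c.product_id = p.id GROUP BY p.id, p.name HAVING COUNT(*) >= 3 ORDER BY min_quantity ASC

Execution result:
name | min_quantity
Tablet | 1
Keyboard | 3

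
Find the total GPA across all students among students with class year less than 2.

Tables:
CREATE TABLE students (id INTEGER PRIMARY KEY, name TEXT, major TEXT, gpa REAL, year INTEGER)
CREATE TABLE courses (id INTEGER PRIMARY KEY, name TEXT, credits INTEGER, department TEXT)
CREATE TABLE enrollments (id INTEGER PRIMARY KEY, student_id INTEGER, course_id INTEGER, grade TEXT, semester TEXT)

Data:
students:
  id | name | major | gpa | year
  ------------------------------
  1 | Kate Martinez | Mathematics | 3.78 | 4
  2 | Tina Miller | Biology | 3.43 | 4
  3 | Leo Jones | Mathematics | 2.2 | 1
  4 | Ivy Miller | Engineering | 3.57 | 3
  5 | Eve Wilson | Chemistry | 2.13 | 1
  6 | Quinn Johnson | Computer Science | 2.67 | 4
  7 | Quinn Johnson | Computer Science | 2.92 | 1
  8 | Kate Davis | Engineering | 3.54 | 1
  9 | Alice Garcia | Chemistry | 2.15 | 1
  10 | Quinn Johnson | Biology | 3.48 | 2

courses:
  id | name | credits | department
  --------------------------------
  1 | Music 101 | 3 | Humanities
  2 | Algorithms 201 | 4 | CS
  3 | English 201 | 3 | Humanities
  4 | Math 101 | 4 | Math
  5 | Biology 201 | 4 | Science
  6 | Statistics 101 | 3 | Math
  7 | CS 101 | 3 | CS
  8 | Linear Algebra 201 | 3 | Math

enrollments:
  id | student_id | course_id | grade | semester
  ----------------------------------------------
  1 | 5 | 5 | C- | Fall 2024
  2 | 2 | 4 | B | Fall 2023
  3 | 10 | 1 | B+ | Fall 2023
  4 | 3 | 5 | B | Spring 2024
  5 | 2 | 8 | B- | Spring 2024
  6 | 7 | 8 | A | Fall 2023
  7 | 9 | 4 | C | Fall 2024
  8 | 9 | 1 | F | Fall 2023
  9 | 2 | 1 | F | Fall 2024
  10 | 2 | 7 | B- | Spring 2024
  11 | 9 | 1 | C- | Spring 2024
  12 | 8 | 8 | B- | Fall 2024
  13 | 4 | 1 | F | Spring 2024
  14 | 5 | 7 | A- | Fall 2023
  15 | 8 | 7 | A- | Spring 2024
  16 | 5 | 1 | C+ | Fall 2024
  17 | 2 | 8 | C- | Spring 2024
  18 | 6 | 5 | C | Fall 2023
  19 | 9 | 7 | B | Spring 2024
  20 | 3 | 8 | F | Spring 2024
SELECT SUM(gpa) FROM students WHERE year < 2

Execution result:
12.94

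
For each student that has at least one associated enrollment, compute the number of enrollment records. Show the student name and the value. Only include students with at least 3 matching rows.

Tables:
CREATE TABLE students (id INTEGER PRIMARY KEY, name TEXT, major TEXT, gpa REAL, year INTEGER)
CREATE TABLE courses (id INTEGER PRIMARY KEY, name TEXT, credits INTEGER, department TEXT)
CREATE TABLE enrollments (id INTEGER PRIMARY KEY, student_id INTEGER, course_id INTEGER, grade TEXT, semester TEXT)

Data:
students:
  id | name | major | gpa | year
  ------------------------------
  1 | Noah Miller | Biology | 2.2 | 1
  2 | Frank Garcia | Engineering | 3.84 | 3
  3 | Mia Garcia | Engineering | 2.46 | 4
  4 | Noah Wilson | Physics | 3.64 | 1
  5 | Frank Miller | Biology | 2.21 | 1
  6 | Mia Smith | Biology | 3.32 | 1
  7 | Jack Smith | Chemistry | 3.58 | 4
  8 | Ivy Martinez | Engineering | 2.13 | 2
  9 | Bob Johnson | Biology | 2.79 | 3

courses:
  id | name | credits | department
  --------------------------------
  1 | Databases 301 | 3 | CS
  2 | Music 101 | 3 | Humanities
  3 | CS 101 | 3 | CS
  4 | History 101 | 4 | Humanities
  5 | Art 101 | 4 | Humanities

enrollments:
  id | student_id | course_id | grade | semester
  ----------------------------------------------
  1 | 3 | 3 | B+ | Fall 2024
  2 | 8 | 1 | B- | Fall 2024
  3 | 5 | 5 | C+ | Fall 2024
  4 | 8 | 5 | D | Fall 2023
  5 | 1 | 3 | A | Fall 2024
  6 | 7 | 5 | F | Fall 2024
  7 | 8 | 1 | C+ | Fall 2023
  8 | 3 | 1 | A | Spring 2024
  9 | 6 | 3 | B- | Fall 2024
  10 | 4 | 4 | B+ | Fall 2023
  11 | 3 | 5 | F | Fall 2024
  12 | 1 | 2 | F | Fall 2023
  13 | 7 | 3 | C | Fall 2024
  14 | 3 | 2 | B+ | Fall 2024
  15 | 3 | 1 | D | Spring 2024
SELECT p.name, COUNT(*) AS n FROM enrollments c JOIN students p ON c.student_id = p.id GROUP BY p.id, p.name HAVING COUNT(*) >= 3

Execution result:
name | n
Mia Garcia | 5
Ivy Martinez | 3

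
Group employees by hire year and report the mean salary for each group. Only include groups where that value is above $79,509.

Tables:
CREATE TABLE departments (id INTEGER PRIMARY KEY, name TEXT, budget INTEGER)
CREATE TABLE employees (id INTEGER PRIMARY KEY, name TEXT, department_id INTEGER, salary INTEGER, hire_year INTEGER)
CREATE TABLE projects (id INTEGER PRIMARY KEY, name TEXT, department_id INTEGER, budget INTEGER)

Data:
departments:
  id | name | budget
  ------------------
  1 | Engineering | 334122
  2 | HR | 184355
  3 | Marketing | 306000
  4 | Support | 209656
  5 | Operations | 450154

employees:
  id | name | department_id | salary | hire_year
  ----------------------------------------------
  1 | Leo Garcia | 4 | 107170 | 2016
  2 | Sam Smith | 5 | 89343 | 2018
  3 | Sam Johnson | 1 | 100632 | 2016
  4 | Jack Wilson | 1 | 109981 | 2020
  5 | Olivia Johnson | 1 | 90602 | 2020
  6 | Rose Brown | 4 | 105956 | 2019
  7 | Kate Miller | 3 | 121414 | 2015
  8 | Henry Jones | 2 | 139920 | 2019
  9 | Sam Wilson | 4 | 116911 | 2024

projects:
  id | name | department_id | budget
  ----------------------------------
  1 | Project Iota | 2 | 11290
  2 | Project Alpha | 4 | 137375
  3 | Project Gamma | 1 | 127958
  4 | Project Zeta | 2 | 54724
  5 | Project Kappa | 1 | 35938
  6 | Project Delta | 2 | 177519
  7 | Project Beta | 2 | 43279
SELECT hire_year, AVG(salary) AS avg_salary FROM employees GROUP BY hire_year HAVING AVG(salary) > 79509

Execution result:
hire_year | avg_salary
2015 | 121414.00
2016 | 103901.00
2018 | 89343.00
2019 | 122938.00
2020 | 100291.50
2024 | 116911.00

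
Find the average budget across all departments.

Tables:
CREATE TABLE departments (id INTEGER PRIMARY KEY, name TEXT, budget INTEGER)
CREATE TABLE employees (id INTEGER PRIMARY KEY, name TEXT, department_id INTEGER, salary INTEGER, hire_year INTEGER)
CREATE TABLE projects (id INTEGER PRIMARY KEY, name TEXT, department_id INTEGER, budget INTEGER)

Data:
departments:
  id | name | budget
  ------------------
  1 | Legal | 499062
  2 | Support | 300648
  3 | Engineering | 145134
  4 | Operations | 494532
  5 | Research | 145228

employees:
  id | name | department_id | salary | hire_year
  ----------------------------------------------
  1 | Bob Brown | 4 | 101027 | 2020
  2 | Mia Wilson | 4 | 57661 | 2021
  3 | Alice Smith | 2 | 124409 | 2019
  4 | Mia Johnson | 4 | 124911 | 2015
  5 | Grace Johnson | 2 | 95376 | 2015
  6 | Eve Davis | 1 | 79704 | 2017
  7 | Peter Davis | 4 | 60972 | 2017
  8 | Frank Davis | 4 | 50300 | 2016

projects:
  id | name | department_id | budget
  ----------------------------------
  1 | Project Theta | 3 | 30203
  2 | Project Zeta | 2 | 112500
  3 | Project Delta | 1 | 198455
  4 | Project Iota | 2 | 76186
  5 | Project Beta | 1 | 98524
SELECT AVG(budget) FROM departments

Execution result:
316920.80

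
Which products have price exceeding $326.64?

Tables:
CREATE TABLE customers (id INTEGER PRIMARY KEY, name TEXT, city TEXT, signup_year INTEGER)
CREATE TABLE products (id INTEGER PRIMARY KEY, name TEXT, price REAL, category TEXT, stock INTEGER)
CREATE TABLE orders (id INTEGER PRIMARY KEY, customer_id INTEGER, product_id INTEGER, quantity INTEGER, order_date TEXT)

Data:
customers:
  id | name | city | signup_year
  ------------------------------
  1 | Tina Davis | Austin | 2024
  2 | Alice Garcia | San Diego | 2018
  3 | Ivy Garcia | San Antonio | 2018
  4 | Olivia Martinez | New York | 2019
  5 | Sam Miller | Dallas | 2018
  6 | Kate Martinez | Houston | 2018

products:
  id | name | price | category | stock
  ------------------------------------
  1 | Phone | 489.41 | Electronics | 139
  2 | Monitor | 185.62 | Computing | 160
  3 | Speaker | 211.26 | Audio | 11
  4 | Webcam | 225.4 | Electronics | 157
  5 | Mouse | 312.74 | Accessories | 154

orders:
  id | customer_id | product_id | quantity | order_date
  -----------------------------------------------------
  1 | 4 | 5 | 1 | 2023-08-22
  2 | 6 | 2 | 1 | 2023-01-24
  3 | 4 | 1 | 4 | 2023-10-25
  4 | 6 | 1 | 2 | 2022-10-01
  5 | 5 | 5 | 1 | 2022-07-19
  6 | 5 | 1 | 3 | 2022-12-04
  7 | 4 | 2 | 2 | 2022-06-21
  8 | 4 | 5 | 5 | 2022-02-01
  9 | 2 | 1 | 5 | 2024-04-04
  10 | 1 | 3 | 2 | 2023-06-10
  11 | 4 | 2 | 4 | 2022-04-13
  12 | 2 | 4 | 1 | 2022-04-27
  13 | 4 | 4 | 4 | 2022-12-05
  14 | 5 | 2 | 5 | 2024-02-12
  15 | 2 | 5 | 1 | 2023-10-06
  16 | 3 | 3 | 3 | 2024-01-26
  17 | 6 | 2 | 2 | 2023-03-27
SELECT name, price FROM products WHERE price > 326.64

Execution result:
name | price
Phone | 489.41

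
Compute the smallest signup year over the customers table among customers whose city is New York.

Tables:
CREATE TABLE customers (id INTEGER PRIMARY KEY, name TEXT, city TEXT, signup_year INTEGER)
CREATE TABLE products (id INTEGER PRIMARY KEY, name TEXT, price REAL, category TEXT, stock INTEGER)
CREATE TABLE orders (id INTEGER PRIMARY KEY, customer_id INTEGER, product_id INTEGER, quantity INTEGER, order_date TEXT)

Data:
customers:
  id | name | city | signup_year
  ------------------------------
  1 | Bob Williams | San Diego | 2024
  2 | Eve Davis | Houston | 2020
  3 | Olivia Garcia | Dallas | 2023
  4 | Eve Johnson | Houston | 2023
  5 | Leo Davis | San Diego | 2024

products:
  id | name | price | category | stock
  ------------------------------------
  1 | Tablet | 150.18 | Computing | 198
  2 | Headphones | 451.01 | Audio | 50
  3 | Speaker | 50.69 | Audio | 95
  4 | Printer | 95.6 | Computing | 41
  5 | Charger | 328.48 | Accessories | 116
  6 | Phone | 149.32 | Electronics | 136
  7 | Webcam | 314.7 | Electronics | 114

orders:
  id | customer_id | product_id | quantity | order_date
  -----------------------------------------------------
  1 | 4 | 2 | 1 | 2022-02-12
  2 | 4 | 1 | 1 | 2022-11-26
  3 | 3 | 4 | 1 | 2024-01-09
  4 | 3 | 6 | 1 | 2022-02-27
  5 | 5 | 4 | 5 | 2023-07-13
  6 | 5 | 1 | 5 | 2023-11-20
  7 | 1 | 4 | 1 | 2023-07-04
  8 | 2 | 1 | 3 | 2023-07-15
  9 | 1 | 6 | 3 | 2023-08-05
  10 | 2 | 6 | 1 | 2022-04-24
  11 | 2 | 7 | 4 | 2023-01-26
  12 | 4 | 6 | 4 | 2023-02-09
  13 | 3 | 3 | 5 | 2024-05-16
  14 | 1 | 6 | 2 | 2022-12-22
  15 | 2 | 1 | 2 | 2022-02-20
SELECT MIN(signup_year) FROM customers WHERE city = 'New York'

Execution result:
NULL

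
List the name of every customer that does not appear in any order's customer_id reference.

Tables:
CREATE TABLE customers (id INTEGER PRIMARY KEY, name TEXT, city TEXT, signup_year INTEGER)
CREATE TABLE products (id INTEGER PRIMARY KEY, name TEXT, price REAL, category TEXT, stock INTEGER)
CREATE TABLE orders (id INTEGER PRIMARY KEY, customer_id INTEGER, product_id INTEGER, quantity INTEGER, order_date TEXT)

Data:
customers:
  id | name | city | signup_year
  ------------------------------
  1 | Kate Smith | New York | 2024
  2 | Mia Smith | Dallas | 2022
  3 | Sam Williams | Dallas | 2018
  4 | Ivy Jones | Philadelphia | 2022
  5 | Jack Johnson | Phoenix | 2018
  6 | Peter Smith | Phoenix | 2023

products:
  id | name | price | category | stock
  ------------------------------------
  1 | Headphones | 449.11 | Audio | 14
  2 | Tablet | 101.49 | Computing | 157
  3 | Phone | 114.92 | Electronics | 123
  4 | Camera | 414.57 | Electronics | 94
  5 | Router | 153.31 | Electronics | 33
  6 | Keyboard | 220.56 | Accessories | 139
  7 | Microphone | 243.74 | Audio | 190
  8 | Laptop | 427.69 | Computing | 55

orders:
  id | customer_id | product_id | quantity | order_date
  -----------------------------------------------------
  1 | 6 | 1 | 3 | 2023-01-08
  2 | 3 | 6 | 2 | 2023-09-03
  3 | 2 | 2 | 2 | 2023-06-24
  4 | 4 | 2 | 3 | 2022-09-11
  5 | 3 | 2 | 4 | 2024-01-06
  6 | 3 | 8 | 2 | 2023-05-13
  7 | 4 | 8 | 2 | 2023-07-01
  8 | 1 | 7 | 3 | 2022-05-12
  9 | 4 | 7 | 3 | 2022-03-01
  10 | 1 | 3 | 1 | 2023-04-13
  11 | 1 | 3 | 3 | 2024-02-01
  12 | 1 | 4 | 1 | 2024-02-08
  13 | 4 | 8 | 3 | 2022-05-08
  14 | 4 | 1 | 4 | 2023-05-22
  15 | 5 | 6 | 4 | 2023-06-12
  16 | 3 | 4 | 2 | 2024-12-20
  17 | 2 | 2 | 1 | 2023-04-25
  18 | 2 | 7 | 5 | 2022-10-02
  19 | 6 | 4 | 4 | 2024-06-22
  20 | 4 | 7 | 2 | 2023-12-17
SELECT p.name FROM customers p LEFT JOIN orders c ON c.customer_id = p.id WHERE c.id IS NULL

Execution result:
(no rows)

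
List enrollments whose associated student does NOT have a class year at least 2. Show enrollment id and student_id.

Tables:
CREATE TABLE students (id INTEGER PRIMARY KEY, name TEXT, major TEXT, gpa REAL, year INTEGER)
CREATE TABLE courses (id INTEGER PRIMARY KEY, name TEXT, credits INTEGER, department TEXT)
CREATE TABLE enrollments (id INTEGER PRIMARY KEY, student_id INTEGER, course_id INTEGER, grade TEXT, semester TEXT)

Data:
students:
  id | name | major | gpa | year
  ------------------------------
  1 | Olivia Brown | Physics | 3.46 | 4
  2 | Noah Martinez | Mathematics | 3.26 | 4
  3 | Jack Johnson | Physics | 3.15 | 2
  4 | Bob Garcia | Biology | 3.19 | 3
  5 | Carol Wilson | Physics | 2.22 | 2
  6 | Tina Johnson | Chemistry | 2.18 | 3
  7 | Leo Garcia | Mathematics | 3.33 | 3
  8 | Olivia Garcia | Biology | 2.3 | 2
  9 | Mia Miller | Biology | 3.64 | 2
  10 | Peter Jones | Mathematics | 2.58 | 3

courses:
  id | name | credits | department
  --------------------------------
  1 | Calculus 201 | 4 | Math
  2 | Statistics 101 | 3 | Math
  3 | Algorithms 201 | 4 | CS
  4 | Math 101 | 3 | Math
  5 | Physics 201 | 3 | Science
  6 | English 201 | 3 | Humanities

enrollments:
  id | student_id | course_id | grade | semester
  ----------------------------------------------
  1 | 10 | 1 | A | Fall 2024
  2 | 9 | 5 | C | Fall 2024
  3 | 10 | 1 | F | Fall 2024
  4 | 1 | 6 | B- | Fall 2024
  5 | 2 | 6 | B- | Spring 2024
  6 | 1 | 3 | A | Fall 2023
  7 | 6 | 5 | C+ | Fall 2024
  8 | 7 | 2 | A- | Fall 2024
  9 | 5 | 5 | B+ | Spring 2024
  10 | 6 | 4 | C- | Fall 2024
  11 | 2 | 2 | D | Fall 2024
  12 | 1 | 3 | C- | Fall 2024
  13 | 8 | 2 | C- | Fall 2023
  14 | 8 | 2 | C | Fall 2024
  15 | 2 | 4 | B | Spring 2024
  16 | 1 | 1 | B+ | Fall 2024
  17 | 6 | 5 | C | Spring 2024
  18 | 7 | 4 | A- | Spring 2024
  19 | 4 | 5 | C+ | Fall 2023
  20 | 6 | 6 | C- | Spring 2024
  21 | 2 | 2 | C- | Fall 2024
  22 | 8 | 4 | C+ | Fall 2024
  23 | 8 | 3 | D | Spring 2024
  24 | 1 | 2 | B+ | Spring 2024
SELECT id, student_id FROM enrollments WHERE student_id NOT IN (SELECT id FROM students WHERE year >= 2)

Execution result:
(no rows)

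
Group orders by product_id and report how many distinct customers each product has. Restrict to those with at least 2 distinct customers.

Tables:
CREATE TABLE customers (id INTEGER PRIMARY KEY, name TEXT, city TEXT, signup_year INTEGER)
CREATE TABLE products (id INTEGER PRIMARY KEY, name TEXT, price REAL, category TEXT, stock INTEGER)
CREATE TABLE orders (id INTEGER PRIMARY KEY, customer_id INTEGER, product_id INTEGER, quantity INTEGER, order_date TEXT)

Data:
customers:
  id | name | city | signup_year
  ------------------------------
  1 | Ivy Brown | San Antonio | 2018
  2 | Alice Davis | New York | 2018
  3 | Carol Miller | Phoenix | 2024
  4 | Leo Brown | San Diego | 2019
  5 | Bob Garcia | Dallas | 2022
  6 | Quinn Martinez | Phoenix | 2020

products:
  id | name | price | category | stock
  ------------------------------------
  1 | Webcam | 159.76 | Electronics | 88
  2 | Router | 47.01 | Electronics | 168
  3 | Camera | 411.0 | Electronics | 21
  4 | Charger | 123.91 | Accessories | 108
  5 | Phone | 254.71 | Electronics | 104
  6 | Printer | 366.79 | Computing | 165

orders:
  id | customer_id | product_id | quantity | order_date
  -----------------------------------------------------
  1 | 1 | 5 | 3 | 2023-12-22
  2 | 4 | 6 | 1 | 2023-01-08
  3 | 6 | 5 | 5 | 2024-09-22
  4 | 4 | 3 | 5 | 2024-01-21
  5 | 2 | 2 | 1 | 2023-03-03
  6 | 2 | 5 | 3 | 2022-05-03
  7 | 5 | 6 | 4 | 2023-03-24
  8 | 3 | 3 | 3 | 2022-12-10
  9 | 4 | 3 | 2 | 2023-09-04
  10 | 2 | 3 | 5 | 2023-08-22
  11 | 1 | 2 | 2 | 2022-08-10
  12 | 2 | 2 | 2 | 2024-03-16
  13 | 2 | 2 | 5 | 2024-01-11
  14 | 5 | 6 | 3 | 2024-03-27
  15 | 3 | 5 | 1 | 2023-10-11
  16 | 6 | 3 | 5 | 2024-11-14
SELECT product_id, COUNT(DISTINCT customer_id) AS distinct_customer_count FROM orders GROUP BY product_id HAVING COUNT(DISTINCT customer_id) >= 2

Execution result:
product_id | distinct_customer_count
2 | 2
3 | 4
5 | 4
6 | 2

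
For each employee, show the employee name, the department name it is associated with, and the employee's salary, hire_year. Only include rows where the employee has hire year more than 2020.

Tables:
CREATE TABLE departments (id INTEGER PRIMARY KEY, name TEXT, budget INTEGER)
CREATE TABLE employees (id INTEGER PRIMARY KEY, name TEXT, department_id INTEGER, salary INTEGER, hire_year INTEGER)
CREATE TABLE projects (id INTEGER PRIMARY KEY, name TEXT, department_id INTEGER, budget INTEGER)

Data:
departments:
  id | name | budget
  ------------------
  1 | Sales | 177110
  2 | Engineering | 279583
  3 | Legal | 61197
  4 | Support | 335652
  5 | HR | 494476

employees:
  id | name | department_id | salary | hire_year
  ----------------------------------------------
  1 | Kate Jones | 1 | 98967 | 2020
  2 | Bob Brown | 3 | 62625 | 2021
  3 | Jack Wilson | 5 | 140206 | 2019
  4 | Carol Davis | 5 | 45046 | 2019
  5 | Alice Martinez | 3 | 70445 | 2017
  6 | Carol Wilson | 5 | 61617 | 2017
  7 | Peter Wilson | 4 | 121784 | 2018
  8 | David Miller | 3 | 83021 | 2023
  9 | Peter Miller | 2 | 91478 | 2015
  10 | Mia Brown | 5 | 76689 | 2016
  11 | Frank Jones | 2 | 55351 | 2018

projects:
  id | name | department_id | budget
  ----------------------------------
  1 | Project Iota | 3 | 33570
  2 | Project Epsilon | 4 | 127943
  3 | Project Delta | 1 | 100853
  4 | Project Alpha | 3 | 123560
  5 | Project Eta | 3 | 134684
SELECT c.name, p.name AS department, c.salary, c.hire_year FROM employees c JOIN departments p ON c.department_id = p.id WHERE c.hire_year > 2020

Execution result:
name | department | salary | hire_year
Bob Brown | Legal | 62625 | 2021
David Miller | Legal | 83021 | 2023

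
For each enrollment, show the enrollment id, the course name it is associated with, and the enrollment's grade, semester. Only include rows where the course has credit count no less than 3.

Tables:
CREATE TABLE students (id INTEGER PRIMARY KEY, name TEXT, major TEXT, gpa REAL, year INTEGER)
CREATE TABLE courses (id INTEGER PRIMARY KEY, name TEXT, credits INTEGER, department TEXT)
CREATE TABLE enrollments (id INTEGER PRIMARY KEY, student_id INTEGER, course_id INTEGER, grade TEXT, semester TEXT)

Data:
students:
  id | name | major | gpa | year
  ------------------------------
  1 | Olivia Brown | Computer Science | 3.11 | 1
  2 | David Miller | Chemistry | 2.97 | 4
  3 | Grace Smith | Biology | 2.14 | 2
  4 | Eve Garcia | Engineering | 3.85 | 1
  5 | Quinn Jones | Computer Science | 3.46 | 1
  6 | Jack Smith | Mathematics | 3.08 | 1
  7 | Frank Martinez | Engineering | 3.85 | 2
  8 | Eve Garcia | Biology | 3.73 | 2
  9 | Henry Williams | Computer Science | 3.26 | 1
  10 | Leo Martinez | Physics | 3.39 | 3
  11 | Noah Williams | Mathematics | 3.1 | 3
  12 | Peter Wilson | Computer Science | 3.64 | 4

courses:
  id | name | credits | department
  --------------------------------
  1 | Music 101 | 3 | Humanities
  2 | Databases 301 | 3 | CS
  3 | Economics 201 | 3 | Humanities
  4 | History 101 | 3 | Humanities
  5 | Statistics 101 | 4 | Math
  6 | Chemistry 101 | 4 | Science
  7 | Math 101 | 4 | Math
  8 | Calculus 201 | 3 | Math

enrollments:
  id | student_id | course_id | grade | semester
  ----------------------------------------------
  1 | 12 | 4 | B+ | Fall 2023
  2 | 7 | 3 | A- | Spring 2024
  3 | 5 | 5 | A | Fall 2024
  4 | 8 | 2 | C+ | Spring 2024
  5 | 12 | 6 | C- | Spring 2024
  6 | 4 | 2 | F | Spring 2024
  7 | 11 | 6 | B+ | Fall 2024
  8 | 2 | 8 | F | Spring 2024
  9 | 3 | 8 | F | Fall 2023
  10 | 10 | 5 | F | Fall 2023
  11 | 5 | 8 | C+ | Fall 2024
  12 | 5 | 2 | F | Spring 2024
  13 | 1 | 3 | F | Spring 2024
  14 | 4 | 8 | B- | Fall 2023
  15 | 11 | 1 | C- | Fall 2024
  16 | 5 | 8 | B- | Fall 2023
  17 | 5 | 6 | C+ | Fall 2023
SELECT c.id, p.name AS course, c.grade, c.semester FROM enrollments c JOIN courses p ON c.course_id = p.id WHERE p.credits >= 3

Execution result:
id | course | grade | semester
1 | History 101 | B+ | Fall 2023
2 | Economics 201 | A- | Spring 2024
3 | Statistics 101 | A | Fall 2024
4 | Databases 301 | C+ | Spring 2024
5 | Chemistry 101 | C- | Spring 2024
6 | Databases 301 | F | Spring 2024
7 | Chemistry 101 | B+ | Fall 2024
8 | Calculus 201 | F | Spring 2024
9 | Calculus 201 | F | Fall 2023
10 | Statistics 101 | F | Fall 2023
11 | Calculus 201 | C+ | Fall 2024
12 | Databases 301 | F | Spring 2024
13 | Economics 201 | F | Spring 2024
14 | Calculus 201 | B- | Fall 2023
15 | Music 101 | C- | Fall 2024
16 | Calculus 201 | B- | Fall 2023
17 | Chemistry 101 | C+ | Fall 2023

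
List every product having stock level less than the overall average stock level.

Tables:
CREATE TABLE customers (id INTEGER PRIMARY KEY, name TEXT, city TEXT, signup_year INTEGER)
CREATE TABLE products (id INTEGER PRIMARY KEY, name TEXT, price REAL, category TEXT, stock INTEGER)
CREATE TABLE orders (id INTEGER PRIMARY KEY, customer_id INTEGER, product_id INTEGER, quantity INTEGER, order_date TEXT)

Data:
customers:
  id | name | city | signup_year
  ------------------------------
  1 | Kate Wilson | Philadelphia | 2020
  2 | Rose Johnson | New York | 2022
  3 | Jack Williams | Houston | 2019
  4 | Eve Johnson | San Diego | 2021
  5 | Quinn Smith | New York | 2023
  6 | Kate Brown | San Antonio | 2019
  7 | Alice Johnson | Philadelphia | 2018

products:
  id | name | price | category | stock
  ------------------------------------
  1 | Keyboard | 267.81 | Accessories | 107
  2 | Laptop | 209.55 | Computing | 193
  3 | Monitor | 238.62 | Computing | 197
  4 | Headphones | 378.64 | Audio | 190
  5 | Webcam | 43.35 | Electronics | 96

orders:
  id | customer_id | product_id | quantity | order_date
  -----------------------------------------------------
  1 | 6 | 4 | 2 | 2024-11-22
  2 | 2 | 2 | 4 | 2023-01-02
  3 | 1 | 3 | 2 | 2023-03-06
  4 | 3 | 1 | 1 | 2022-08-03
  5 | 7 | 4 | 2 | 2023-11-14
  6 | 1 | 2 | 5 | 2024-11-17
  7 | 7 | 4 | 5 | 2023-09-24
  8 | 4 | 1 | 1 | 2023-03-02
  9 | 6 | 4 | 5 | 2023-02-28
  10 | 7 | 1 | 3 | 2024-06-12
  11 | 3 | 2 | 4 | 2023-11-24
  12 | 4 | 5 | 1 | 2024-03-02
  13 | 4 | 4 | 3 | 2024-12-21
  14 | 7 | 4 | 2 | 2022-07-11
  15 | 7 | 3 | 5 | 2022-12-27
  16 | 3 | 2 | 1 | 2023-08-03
SELECT name, stock FROM products WHERE stock < (SELECT AVG(stock) FROM products)

Execution result:
name | stock
Keyboard | 107
Webcam | 96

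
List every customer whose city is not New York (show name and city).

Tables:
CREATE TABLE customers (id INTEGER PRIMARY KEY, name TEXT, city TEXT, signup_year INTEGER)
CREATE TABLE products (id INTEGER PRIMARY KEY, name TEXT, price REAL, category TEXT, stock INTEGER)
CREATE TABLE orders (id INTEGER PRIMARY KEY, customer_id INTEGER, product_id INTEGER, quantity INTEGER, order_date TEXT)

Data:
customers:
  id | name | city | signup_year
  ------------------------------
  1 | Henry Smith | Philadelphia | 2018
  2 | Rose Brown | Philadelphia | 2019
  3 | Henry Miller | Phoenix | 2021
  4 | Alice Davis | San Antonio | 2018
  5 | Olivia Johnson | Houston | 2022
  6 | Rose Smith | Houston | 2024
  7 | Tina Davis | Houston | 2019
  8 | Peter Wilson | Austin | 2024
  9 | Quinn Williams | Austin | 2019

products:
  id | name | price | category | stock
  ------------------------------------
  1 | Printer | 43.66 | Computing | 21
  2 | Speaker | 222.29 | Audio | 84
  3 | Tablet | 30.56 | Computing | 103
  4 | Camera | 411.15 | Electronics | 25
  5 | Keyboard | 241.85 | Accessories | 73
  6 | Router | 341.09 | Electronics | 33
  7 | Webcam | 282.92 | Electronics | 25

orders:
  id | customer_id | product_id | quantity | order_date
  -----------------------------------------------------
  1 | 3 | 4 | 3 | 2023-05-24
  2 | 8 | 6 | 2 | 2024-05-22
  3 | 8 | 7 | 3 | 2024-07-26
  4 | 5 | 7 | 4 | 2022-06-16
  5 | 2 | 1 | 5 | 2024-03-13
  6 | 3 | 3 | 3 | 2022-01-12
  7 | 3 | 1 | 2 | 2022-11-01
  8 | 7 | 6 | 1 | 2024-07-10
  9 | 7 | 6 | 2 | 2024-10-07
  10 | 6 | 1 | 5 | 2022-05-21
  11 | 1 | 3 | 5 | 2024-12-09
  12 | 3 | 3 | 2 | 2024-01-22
SELECT name, city FROM customers WHERE city <> 'New York'

Execution result:
name | city
Henry Smith | Philadelphia
Rose Brown | Philadelphia
Henry Miller | Phoenix
Alice Davis | San Antonio
Olivia Johnson | Houston
Rose Smith | Houston
Tina Davis | Houston
Peter Wilson | Austin
Quinn Williams | Austin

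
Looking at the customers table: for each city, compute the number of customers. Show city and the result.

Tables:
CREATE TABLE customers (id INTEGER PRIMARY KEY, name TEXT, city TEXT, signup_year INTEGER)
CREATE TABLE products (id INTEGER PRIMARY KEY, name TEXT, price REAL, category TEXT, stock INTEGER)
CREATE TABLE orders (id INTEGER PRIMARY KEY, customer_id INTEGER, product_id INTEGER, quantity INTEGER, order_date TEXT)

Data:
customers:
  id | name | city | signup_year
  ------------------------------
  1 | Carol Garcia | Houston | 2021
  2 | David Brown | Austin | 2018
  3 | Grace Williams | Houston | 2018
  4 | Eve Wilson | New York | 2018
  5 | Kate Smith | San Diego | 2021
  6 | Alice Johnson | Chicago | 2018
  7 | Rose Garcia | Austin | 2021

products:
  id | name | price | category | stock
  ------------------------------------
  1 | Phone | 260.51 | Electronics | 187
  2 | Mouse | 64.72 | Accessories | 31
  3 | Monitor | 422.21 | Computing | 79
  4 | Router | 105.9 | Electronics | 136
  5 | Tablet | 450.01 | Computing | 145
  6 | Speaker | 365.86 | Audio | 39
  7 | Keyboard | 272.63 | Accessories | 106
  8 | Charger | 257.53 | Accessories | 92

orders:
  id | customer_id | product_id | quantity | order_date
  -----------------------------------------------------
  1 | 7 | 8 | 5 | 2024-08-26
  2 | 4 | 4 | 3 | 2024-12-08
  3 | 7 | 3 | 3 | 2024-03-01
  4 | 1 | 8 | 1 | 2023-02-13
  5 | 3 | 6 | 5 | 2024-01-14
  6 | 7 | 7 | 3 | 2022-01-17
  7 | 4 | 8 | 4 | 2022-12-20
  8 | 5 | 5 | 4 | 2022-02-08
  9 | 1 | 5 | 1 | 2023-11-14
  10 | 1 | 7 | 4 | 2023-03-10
SELECT city, COUNT(*) AS n FROM customers GROUP BY city

Execution result:
city | n
Austin | 2
Chicago | 1
Houston | 2
New York | 1
San Diego | 1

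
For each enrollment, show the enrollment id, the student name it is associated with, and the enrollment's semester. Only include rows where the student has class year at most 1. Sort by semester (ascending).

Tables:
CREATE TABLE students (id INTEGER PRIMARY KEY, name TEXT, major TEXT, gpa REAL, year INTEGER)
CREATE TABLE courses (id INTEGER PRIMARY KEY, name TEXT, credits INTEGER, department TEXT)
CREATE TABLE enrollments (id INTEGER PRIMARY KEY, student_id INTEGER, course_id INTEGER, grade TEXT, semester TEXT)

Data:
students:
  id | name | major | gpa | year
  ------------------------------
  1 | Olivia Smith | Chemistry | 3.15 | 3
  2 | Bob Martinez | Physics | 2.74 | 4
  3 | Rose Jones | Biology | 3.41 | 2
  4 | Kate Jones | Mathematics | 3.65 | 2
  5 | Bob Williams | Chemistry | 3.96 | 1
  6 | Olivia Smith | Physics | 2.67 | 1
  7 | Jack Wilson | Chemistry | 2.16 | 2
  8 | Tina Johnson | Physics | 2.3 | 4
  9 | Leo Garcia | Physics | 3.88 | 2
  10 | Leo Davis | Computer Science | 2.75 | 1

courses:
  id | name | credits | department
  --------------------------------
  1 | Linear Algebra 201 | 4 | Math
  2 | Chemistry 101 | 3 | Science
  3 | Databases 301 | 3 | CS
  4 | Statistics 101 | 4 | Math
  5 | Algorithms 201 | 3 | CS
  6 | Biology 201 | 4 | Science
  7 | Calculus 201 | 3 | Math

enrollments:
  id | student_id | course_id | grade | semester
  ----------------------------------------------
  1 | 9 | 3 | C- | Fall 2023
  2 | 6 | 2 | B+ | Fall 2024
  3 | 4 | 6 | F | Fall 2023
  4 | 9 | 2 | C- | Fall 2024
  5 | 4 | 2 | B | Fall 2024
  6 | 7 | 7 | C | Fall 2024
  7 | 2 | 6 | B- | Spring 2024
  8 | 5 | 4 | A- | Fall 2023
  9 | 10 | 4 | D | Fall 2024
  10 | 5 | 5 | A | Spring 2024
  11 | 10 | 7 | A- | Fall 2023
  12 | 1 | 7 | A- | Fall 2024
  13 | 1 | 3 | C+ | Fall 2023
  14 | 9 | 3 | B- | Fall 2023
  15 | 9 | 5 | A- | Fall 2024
SELECT c.id, p.name AS student, c.semester FROM enrollments c JOIN students p ON c.student_id = p.id WHERE p.year <= 1 ORDER BY c.semester ASC

Execution result:
id | student | semester
8 | Bob Williams | Fall 2023
11 | Leo Davis | Fall 2023
2 | Olivia Smith | Fall 2024
9 | Leo Davis | Fall 2024
10 | Bob Williams | Spring 2024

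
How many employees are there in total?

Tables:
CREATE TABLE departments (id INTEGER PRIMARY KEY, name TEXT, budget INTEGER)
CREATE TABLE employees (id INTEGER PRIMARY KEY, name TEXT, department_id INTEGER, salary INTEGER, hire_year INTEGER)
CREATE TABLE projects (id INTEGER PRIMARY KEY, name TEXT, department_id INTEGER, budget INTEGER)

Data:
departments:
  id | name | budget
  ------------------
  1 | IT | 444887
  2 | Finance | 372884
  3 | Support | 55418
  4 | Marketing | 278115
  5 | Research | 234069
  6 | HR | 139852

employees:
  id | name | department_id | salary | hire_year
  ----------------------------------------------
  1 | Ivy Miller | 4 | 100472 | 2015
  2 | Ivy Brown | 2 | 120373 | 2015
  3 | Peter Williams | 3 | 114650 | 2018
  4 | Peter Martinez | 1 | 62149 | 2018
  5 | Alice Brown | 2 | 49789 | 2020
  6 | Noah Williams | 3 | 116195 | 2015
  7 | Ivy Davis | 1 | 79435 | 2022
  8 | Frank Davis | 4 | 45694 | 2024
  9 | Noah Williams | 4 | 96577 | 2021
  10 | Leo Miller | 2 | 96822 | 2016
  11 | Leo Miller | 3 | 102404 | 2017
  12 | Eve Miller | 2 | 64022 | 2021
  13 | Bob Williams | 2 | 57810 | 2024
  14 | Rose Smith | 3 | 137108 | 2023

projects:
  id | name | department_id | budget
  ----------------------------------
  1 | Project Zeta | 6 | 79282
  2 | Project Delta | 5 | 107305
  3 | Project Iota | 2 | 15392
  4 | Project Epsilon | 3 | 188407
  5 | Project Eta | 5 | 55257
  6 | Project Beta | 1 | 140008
SELECT COUNT(*) FROM employees

Execution result:
14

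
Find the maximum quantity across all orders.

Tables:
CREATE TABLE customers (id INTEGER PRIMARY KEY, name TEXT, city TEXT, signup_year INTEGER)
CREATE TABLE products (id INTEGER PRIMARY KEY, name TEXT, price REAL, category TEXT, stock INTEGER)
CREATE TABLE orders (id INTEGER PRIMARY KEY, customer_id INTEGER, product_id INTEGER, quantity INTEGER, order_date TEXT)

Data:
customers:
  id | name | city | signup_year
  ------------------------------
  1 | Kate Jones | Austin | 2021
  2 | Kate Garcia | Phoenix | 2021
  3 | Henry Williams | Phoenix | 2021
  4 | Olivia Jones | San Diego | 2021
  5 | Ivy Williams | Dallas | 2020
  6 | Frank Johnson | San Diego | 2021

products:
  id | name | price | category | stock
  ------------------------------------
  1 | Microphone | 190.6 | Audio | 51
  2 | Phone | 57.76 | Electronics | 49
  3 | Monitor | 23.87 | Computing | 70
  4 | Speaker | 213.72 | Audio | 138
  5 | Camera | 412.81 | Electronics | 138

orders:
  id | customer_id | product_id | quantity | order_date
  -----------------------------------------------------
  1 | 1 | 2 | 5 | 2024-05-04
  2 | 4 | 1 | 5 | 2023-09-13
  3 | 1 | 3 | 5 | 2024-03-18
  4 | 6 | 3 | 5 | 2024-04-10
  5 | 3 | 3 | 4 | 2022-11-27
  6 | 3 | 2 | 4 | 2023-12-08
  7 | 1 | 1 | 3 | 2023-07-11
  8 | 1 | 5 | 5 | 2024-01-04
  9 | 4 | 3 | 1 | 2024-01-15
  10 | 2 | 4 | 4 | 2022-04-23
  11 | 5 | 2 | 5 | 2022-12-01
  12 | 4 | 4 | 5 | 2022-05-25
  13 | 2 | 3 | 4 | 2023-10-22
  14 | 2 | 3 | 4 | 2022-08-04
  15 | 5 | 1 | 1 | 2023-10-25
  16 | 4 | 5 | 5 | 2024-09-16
SELECT MAX(quantity) FROM orders

Execution result:
5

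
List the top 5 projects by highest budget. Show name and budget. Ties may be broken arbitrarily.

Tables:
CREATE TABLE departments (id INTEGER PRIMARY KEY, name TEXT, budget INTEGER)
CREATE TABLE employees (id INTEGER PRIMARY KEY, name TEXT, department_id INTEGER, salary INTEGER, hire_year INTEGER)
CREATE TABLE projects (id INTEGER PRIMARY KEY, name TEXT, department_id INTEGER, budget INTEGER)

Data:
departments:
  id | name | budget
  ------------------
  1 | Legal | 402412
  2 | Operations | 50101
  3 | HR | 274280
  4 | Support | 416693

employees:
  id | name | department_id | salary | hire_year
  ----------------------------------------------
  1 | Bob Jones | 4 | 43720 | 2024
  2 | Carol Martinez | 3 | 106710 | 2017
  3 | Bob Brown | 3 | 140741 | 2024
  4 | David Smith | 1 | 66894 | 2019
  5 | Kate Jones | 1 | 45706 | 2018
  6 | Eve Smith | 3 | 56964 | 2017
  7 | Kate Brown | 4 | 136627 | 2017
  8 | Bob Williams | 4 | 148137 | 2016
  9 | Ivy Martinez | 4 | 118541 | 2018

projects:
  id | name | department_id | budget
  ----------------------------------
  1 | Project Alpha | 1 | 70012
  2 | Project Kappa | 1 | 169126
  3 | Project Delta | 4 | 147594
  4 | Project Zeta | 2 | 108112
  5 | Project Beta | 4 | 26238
SELECT name, budget FROM projects ORDER BY budget DESC LIMIT 5

Execution result:
name | budget
Project Kappa | 169126
Project Delta | 147594
Project Zeta | 108112
Project Alpha | 70012
Project Beta | 26238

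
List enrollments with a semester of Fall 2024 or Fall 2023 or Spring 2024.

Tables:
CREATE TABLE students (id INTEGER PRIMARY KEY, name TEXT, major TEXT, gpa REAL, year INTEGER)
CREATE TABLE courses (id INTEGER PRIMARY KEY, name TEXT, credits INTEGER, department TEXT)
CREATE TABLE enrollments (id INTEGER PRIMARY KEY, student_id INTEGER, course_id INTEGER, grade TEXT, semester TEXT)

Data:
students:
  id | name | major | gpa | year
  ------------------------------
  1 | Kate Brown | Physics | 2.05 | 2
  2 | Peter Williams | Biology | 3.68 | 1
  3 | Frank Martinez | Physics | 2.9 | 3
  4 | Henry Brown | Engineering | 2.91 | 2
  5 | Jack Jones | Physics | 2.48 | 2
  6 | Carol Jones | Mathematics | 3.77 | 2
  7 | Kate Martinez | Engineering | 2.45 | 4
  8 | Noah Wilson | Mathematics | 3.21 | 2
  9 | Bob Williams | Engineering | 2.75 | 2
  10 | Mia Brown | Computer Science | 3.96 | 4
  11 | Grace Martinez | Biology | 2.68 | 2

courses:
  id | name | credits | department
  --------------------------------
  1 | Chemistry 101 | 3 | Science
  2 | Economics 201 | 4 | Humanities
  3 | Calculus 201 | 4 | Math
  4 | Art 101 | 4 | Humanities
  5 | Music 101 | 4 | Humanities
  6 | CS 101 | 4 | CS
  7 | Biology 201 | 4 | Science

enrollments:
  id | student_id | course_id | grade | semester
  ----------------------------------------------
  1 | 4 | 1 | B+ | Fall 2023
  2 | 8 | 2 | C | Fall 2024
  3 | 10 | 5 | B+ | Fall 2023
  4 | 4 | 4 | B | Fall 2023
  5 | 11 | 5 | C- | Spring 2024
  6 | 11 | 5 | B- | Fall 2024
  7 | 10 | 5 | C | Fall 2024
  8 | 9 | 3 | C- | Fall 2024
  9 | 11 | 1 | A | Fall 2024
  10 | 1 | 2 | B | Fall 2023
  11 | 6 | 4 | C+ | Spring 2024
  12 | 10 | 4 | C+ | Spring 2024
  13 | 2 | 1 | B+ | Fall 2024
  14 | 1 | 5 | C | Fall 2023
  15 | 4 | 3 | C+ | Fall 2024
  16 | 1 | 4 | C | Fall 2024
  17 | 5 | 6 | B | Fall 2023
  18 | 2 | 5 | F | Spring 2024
SELECT id, semester FROM enrollments WHERE semester IN ('Fall 2024', 'Fall 2023', 'Spring 2024')

Execution result:
id | semester
1 | Fall 2023
2 | Fall 2024
3 | Fall 2023
4 | Fall 2023
5 | Spring 2024
6 | Fall 2024
7 | Fall 2024
8 | Fall 2024
9 | Fall 2024
10 | Fall 2023
11 | Spring 2024
12 | Spring 2024
13 | Fall 2024
14 | Fall 2023
15 | Fall 2024
16 | Fall 2024
17 | Fall 2023
18 | Spring 2024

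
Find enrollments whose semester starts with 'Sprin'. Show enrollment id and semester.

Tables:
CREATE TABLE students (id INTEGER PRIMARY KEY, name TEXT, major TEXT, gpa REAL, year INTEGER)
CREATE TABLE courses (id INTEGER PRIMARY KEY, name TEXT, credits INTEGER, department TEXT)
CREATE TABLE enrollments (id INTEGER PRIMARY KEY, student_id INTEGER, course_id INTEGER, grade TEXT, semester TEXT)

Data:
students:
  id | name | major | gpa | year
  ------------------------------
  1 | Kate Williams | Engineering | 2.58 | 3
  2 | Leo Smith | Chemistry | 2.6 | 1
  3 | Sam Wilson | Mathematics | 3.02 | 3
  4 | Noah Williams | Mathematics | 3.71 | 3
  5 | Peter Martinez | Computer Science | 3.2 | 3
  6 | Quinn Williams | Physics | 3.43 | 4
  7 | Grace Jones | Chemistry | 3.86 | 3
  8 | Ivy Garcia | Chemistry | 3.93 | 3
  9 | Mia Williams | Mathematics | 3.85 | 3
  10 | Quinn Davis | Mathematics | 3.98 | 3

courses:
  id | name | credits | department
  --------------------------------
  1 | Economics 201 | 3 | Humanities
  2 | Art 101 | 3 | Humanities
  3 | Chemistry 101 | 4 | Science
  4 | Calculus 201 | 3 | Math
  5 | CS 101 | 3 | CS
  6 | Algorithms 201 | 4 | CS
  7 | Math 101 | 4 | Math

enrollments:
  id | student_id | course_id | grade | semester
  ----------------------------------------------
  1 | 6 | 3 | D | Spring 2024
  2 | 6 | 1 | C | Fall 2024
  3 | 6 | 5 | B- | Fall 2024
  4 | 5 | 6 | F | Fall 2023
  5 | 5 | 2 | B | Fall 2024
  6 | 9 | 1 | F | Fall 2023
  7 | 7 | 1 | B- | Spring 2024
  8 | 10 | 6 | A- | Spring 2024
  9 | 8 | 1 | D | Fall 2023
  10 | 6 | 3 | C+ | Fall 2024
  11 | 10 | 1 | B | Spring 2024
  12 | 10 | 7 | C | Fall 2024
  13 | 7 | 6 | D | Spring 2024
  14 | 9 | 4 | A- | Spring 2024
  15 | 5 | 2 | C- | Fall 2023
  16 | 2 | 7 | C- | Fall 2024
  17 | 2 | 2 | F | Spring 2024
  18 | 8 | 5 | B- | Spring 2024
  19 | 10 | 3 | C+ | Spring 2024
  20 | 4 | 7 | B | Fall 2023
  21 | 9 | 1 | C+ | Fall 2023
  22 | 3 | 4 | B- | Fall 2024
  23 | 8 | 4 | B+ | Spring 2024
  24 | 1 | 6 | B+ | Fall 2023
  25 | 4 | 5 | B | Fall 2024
SELECT id, semester FROM enrollments WHERE semester LIKE 'Sprin%'

Execution result:
id | semester
1 | Spring 2024
7 | Spring 2024
8 | Spring 2024
11 | Spring 2024
13 | Spring 2024
14 | Spring 2024
17 | Spring 2024
18 | Spring 2024
19 | Spring 2024
23 | Spring 2024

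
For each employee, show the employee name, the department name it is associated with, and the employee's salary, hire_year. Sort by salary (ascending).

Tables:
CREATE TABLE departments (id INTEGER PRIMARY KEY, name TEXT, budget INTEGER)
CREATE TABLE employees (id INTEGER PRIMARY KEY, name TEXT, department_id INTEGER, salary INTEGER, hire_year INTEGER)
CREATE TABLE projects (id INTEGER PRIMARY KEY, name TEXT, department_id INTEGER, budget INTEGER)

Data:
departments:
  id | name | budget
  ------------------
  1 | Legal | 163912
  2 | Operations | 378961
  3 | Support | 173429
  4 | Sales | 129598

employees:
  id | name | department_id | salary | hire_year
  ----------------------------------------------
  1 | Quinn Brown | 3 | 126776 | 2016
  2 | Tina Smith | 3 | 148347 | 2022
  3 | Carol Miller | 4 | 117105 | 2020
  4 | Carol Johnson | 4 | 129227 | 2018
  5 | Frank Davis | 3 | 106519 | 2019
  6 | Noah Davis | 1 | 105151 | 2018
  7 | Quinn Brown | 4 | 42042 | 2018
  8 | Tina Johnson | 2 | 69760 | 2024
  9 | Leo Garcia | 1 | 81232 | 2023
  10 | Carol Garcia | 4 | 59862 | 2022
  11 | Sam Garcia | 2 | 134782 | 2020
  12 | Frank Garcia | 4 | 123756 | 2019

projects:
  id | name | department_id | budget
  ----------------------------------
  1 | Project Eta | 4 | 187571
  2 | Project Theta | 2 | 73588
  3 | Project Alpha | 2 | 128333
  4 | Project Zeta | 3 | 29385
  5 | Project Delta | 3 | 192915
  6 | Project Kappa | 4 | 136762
SELECT c.name, p.name AS department, c.salary, c.hire_year FROM employees c JOIN departments p ON c.department_id = p.id ORDER BY c.salary ASC

Execution result:
name | department | salary | hire_year
Quinn Brown | Sales | 42042 | 2018
Carol Garcia | Sales | 59862 | 2022
Tina Johnson | Operations | 69760 | 2024
Leo Garcia | Legal | 81232 | 2023
Noah Davis | Legal | 105151 | 2018
Frank Davis | Support | 106519 | 2019
Carol Miller | Sales | 117105 | 2020
Frank Garcia | Sales | 123756 | 2019
Quinn Brown | Support | 126776 | 2016
Carol Johnson | Sales | 129227 | 2018
Sam Garcia | Operations | 134782 | 2020
Tina Smith | Support | 148347 | 2022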